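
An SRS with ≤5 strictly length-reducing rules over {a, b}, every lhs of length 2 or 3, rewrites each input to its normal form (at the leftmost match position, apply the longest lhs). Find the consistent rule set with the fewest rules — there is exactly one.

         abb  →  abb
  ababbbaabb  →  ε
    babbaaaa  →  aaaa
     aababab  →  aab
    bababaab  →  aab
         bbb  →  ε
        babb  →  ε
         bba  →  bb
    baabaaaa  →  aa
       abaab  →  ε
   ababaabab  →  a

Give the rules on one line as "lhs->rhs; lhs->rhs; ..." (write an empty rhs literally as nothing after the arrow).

  | abb
  | ababbbaabb => bbbbbaabb => bbaabb => bbb => ε
  | babbaaaa => bbbaaaa => aaaa
  | aababab => abbbab => aab

aba->bb; ba->b; baa->; bbb->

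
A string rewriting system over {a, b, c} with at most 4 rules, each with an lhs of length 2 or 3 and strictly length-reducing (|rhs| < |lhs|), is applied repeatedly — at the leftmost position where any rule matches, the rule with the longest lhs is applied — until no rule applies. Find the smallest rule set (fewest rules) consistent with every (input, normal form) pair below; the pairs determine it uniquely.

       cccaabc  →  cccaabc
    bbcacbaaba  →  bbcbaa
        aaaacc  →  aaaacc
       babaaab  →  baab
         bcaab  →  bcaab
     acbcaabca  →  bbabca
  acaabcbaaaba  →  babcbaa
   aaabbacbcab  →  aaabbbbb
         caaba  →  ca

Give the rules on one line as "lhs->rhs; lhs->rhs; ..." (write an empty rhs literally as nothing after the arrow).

aba->; aca->b; acb->ba

  | cccaabc
  | bbcacbaaba => bbcbaaaba => bbcbaa
  | aaaacc
  | babaaab => baab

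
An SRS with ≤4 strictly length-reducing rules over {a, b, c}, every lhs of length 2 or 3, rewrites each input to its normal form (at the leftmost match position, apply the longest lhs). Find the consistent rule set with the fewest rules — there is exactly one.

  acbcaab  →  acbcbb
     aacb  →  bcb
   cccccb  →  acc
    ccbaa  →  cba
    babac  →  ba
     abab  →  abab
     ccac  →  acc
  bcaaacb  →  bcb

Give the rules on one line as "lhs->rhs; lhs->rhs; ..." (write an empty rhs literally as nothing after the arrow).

aa->b; bac->; cca->ac; ccb->ca

  | acbcaab => acbcbb
  | aacb => bcb
  | cccccb => cccca => ccac => acc
  | ccbaa => caaa => cba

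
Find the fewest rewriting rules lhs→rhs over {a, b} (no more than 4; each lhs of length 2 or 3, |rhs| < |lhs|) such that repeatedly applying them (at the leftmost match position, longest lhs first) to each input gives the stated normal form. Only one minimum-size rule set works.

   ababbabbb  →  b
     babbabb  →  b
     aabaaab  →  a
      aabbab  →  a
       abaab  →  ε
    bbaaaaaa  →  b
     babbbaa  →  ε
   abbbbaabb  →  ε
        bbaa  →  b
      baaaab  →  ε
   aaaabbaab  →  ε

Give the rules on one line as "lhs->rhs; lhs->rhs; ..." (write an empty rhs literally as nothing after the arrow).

  | ababbabbb => abbabbb => babbb => abb => b
  | babbabb => ababb => abb => b
  | aabaaab => bbaaab => aaab => bab => a
  | aabbab => bbbab => bab => a

aa->b; ab->; bab->a; bb->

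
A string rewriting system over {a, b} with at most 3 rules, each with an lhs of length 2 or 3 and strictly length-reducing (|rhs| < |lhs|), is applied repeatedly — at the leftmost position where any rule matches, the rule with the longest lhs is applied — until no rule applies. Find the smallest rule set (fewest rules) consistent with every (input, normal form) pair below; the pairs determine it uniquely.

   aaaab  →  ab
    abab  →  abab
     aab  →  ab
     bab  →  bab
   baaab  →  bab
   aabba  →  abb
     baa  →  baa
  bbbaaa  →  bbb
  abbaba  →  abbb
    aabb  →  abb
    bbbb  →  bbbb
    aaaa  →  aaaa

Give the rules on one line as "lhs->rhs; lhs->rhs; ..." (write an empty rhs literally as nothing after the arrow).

aab->ab; bba->bb

  | aaaab => aaab => aab => ab
  | abab
  | aab => ab
  | bab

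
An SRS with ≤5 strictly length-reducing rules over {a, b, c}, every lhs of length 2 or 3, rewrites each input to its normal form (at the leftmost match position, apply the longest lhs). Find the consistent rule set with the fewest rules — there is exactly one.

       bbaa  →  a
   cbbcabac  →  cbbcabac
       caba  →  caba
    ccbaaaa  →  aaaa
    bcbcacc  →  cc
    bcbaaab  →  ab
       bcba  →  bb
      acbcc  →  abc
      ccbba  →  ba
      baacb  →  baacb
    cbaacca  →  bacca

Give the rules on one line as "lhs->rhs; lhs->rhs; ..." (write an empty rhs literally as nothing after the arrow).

  | bbaa => a
  | cbbcabac
  | caba
  | ccbaaaa => aaaa

bba->; cba->b; cbc->b; ccb->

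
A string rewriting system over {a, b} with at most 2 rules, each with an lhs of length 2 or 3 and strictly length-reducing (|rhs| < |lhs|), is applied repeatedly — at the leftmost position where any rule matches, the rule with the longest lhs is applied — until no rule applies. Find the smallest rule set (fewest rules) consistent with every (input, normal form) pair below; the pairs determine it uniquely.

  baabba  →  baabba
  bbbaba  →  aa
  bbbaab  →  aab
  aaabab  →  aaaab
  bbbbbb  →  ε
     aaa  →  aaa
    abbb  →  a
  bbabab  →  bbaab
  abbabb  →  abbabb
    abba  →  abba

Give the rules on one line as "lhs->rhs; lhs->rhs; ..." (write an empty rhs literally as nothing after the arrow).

  | baabba
  | bbbaba => aba => aa
  | bbbaab => aab
  | aaabab => aaaab

aba->aa; bbb->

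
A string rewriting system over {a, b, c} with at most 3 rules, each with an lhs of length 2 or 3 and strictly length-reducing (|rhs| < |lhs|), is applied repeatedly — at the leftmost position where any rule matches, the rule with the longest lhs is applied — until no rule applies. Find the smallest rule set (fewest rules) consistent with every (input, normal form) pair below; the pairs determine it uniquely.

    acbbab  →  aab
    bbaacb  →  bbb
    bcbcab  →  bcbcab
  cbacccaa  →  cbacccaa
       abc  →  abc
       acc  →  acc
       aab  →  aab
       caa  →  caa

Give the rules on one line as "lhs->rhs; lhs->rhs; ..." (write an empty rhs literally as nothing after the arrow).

aac->; cbb->

  | acbbab => aab
  | bbaacb => bbb
  | bcbcab
  | cbacccaa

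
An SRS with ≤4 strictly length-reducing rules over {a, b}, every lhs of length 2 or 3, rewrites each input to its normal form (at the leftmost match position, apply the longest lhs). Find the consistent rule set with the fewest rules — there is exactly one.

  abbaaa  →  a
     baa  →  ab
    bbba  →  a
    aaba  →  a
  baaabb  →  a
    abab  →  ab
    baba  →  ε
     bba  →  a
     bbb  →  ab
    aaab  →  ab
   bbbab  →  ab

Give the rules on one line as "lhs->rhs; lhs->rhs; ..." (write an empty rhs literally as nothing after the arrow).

aa->a; ba->; baa->ab; bb->a

  | abbaaa => aaaaa => aaaa => aaa => aa => a
  | baa => ab
  | bbba => aba => a
  | aaba => aba => a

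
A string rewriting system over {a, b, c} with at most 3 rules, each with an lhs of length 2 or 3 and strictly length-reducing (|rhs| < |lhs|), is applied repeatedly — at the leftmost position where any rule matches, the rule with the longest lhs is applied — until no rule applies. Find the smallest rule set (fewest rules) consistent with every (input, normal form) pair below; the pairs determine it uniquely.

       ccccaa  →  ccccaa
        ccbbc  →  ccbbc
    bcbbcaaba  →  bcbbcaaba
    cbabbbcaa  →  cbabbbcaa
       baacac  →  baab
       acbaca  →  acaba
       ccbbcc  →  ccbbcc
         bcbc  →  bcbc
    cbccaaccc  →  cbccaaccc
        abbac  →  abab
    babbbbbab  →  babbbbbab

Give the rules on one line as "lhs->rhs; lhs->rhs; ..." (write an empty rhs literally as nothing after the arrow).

  | ccccaa
  | ccbbc
  | bcbbcaaba
  | cbabbbcaa

bac->ab; cac->b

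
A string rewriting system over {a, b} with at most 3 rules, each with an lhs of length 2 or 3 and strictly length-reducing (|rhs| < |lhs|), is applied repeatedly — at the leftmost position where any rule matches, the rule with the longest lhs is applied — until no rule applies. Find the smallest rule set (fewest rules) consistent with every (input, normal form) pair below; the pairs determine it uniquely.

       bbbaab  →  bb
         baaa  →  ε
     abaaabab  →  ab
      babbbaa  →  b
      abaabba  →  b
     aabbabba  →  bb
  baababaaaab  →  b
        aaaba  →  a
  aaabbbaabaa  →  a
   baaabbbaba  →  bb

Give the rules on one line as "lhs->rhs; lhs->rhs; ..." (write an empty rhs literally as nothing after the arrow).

  | bbbaab => bbab => bb
  | baaa => aa => ε
  | abaaabab => aaabab => abab => ab
  | babbbaa => bbbaa => bba => b

aa->; ba->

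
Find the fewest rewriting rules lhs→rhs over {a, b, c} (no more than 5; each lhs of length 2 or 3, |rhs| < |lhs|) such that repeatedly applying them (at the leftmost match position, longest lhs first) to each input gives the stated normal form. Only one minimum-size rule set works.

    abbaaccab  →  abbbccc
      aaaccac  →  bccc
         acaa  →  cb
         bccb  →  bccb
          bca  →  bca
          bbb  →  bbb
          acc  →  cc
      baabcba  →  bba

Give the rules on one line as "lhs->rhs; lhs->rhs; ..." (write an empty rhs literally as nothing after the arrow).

  | abbaaccab => abbbccab => abbbccc
  | aaaccac => baccac => bccac => bccc
  | acaa => caa => cb
  | bccb

aa->b; ac->c; bcb->; cab->cc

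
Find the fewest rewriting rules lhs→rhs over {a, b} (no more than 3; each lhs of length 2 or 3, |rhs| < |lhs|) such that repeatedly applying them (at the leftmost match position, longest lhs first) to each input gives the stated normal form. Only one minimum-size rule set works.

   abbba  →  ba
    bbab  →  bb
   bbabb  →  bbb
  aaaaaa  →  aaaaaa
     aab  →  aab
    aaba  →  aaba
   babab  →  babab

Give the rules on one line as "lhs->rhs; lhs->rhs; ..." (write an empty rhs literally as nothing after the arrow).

  | abbba => ba
  | bbab => bb
  | bbabb => bbb
  | aaaaaa

abb->; bba->b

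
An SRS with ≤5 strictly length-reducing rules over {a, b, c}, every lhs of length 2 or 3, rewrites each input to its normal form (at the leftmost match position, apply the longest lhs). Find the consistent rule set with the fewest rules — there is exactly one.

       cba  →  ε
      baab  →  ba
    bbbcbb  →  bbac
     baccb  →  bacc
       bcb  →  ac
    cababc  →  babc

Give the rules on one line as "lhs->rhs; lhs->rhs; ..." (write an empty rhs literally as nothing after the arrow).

aab->a; bcb->ac; ca->; cb->c

  | cba => ca => ε
  | baab => ba
  | bbbcbb => bbacb => bbac
  | baccb => bacc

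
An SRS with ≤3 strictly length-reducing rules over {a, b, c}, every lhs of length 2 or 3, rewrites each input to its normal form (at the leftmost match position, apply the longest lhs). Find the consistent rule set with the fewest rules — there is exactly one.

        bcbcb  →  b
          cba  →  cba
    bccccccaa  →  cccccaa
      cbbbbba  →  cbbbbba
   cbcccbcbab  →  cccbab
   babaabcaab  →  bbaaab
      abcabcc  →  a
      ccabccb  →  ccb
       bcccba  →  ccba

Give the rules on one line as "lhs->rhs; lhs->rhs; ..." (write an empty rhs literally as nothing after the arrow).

  | bcbcb => bcb => b
  | cba
  | bccccccaa => cccccaa
  | cbbbbba

aba->b; ac->; bc->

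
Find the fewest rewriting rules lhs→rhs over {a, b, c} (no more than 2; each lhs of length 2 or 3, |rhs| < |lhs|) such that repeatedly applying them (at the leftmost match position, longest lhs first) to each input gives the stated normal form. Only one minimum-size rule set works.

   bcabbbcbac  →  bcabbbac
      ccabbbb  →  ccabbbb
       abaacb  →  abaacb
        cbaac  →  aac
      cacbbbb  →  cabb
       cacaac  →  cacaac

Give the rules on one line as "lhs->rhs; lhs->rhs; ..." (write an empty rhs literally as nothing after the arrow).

  | bcabbbcbac => bcabbbac
  | ccabbbb
  | abaacb
  | cbaac => aac

cba->a; cbb->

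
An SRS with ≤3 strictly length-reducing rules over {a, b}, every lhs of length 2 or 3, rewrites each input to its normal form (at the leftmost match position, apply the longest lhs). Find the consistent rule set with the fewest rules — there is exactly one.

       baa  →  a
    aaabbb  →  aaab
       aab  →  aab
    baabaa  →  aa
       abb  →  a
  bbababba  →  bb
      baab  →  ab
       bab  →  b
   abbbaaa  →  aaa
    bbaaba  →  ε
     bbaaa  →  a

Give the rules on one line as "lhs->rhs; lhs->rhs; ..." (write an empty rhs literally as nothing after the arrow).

abb->a; ba->

  | baa => a
  | aaabbb => aaab
  | aab
  | baabaa => abaa => aa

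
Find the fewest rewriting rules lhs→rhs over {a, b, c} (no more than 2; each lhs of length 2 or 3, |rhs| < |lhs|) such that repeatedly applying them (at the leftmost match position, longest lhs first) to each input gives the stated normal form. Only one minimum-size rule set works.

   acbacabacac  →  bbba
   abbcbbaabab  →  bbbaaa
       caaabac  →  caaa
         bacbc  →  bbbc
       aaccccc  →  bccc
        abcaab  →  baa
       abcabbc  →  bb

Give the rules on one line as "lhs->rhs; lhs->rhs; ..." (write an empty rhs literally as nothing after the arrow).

ab->a; ac->b

  | acbacabacac => bbacabacac => bbbabacac => bbbaacac => bbbabac => bbbaac => bbbab => bbba
  | abbcbbaabab => abcbbaabab => acbbaabab => bbbaabab => bbbaaab => bbbaaa
  | caaabac => caaaac => caaab => caaa
  | bacbc => bbbc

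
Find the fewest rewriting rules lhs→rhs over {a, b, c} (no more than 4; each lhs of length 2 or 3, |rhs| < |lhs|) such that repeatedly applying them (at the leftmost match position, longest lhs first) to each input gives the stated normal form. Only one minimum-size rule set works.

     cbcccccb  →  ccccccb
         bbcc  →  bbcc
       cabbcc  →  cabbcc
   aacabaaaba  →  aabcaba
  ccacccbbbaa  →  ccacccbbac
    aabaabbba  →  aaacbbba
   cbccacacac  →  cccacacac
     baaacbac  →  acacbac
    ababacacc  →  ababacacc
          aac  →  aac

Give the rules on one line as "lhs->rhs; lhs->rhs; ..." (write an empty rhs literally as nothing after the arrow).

baa->ac; caa->b; cbc->cc

  | cbcccccb => ccccccb
  | bbcc
  | cabbcc
  | aacabaaaba => aacaacaba => aabcaba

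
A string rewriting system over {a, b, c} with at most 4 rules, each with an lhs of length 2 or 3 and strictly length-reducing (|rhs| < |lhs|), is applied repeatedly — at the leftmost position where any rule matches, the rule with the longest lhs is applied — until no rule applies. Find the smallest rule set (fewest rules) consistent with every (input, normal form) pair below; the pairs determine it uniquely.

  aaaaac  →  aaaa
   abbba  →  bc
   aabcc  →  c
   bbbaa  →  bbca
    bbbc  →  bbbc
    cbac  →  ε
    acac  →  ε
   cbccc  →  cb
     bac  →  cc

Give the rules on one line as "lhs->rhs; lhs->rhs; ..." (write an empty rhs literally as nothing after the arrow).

  | aaaaac => aaaa
  | abbba => bba => bc
  | aabcc => acc => c
  | bbbaa => bbca

ab->; ac->; ba->c; ccc->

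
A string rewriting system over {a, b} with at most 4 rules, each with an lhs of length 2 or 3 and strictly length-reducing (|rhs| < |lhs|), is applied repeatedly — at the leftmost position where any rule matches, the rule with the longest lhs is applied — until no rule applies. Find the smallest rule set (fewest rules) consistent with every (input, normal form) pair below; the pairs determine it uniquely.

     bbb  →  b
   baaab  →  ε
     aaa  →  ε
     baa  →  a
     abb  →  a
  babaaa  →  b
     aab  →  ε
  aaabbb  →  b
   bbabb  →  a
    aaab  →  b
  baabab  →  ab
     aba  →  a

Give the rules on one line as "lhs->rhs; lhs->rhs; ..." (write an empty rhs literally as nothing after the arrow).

aa->b; ba->; bb->

  | bbb => b
  | baaab => aab => bb => ε
  | aaa => ba => ε
  | baa => a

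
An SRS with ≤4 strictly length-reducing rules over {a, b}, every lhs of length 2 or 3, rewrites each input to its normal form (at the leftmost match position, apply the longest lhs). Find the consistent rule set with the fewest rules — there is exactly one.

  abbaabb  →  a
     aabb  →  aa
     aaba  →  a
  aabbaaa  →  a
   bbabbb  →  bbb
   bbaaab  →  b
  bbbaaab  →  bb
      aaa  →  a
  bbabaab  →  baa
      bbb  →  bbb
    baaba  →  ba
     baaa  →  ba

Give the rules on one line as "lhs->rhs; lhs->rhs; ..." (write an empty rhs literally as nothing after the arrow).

aaa->a; ab->a; bab->

  | abbaabb => abaabb => aaabb => abb => ab => a
  | aabb => aab => aa
  | aaba => aaa => a
  | aabbaaa => aabaaa => aaaaa => aaa => a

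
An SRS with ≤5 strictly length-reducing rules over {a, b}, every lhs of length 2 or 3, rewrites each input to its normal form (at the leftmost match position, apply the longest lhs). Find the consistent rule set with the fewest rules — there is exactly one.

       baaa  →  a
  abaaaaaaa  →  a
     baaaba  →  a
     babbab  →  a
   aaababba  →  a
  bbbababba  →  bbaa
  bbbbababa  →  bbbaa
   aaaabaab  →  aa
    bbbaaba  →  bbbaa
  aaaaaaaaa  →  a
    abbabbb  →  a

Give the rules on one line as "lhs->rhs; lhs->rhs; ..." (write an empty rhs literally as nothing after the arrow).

aaa->ab; ab->a; aba->a; bab->a

  | baaa => bab => a
  | abaaaaaaa => aaaaaaa => abaaaa => aaaa => aba => a
  | baaaba => babba => aba => a
  | babbab => abab => ab => a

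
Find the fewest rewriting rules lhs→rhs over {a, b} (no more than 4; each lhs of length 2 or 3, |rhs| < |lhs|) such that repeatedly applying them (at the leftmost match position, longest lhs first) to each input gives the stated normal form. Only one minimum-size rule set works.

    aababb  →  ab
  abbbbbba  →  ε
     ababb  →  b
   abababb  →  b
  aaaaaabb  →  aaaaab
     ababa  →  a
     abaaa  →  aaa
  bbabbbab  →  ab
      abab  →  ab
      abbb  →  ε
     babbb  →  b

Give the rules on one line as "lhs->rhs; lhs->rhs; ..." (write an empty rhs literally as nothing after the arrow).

abb->b; ba->; bb->

  | aababb => aabb => ab
  | abbbbbba => bbbbba => bbba => ba => ε
  | ababb => abb => b
  | abababb => ababb => abb => b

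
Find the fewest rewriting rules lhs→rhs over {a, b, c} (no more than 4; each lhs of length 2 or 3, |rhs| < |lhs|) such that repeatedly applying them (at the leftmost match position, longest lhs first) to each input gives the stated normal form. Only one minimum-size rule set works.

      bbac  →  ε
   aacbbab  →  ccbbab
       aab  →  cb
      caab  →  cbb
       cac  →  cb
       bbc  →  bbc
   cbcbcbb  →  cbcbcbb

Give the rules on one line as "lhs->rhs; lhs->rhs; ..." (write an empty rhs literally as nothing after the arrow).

  | bbac => bbb => ε
  | aacbbab => ccbbab
  | aab => cb
  | caab => cbb

aa->c; ac->b; bbb->; caa->cb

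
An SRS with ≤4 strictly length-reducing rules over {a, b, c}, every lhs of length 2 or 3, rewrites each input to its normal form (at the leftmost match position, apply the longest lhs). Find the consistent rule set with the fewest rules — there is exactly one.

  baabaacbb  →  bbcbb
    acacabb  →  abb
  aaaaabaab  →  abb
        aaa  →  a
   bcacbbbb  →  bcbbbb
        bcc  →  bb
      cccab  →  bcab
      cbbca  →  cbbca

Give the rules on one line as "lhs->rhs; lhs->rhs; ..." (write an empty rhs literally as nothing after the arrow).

aa->; ac->; cc->b

  | baabaacbb => bbaacbb => bbcbb
  | acacabb => acabb => abb
  | aaaaabaab => aaabaab => abaab => abb
  | aaa => a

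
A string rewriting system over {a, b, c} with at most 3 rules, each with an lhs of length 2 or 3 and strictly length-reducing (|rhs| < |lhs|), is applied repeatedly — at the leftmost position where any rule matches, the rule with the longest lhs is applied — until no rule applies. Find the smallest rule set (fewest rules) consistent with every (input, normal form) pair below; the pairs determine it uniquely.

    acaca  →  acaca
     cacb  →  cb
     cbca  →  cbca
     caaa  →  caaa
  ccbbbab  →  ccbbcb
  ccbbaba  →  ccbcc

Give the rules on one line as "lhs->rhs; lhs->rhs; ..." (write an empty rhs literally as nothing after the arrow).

  | acaca
  | cacb => cb
  | cbca
  | caaa

acb->b; ba->c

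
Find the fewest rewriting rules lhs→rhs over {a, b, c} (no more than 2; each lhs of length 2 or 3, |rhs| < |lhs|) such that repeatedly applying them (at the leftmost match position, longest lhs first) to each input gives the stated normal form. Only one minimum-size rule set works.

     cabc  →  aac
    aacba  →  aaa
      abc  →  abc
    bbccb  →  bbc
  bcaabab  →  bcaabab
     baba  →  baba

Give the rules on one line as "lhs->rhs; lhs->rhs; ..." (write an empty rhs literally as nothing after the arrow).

cab->aa; cb->

  | cabc => aac
  | aacba => aaa
  | abc
  | bbccb => bbc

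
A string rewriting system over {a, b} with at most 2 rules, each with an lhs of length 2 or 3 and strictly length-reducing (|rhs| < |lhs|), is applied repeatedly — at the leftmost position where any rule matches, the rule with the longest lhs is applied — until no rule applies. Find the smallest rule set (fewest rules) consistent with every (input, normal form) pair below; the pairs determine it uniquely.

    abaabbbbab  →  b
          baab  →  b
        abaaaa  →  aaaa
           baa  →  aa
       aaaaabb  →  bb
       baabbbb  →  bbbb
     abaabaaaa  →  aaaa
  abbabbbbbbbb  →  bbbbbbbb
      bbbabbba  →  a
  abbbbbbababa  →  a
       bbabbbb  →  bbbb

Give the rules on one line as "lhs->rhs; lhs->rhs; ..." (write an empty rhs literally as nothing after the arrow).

  | abaabbbbab => baabbbbab => aabbbbab => abbbbab => bbbbab => bbbab => bbab => bab => ab => b
  | baab => aab => ab => b
  | abaaaa => baaaa => aaaa
  | baa => aa

ab->b; ba->a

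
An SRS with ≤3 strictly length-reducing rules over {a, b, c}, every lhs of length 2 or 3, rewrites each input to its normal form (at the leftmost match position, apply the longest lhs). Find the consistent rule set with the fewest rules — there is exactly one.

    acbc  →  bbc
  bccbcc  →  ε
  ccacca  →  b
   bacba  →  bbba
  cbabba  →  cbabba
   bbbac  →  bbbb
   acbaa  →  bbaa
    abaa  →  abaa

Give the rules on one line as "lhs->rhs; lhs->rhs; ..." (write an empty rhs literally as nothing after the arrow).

ac->b; bcc->; ca->b

  | acbc => bbc
  | bccbcc => bcc => ε
  | ccacca => cbcca => ca => b
  | bacba => bbba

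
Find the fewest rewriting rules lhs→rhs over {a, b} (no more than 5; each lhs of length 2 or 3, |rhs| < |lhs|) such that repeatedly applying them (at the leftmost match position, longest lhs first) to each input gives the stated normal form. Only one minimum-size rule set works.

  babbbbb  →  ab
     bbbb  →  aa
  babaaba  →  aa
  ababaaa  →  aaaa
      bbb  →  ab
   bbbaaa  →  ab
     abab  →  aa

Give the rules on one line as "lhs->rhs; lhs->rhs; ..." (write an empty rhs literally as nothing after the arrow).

  | babbbbb => bbbbbb => abbbb => aabb => ab
  | bbbb => abb => aa
  | babaaba => bbaaba => aaba => aa
  | ababaaa => abbaaa => aaaa

aab->a; ba->b; bb->a; bba->a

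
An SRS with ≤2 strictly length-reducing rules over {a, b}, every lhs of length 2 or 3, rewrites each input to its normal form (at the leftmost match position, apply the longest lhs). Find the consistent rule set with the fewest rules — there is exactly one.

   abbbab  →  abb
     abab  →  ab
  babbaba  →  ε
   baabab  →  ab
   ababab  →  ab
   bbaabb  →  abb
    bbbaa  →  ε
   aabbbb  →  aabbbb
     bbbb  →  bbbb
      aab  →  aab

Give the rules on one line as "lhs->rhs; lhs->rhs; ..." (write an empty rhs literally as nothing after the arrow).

  | abbbab => abb
  | abab => ab
  | babbaba => bbaba => ba => ε
  | baabab => abab => ab

ba->; bba->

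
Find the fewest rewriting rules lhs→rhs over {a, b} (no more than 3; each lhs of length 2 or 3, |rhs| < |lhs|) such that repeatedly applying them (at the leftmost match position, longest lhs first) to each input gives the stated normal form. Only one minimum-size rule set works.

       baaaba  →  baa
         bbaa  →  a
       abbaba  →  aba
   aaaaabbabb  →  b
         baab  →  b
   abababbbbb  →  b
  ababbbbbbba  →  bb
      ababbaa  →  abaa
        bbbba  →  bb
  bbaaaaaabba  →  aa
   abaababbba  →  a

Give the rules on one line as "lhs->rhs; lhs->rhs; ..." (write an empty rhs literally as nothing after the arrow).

  | baaaba => baa
  | bbaa => a
  | abbaba => aba
  | aaaaabbabb => aaababb => aabb => b

aab->; abb->; bba->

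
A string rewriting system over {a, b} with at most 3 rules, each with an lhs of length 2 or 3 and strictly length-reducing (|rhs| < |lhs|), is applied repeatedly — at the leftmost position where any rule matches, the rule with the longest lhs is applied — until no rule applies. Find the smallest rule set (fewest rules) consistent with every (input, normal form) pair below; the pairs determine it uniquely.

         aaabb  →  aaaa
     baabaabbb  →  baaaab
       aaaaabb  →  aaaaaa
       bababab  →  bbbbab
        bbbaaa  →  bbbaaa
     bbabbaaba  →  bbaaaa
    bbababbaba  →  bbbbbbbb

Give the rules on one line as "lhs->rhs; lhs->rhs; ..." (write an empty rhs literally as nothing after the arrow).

aba->bb; abb->aa

  | aaabb => aaaa
  | baabaabbb => babbabbb => baaabbb => baaaab
  | aaaaabb => aaaaaa
  | bababab => bbbbab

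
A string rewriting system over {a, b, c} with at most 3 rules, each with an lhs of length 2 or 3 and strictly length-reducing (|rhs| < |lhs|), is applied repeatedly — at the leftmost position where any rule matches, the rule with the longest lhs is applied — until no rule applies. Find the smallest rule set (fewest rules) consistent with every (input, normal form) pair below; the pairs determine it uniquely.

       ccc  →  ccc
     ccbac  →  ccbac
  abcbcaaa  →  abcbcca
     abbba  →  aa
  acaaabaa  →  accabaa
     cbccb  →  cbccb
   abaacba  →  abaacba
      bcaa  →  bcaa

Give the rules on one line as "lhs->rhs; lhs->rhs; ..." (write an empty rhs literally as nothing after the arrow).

  | ccc
  | ccbac
  | abcbcaaa => abcbcca
  | abbba => aa

aaa->ca; bbb->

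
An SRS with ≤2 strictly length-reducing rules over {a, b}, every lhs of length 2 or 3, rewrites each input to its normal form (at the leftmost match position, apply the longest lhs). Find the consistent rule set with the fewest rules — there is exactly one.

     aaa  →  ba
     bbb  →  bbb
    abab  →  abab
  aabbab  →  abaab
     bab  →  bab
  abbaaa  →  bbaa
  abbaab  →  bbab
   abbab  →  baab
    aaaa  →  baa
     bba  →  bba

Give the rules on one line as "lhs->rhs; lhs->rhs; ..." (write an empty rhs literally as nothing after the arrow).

  | aaa => ba
  | bbb
  | abab
  | aabbab => abaab

aaa->ba; abb->ba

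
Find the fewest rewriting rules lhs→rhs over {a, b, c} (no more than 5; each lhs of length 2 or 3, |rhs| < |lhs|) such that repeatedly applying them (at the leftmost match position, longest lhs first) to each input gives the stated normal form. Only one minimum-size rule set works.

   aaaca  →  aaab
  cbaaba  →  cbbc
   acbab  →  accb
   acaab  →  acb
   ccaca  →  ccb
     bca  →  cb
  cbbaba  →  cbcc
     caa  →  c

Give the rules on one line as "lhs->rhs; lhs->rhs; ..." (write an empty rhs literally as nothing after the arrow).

  | aaaca => aaab
  | cbaaba => cbbba => cbbc
  | acbab => accb
  | acaab => abab => acb

ba->c; baa->bb; bca->cb; ca->b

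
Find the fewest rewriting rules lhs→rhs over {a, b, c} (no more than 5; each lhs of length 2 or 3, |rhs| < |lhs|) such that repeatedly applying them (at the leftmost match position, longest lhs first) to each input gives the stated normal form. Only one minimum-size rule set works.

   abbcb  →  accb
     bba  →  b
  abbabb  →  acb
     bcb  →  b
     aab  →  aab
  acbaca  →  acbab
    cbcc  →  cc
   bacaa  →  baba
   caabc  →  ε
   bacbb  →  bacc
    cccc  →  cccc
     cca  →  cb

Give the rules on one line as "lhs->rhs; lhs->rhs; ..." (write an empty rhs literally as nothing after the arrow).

abc->c; bb->c; bc->; ca->b

  | abbcb => accb
  | bba => ca => b
  | abbabb => acabb => abbb => acb
  | bcb => b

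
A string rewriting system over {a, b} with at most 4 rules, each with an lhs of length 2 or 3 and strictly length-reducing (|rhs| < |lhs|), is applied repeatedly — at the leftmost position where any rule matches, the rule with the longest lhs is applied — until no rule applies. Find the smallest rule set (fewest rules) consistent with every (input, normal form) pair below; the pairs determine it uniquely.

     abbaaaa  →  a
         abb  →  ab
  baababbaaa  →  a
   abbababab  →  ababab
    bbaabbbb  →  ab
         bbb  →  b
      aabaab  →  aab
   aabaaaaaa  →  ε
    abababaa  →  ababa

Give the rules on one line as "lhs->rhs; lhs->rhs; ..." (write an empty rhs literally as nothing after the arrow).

  | abbaaaa => aaaa => a
  | abb => ab
  | baababbaaa => babbaaa => baaa => a
  | abbababab => ababab

aaa->; baa->; bb->b; bba->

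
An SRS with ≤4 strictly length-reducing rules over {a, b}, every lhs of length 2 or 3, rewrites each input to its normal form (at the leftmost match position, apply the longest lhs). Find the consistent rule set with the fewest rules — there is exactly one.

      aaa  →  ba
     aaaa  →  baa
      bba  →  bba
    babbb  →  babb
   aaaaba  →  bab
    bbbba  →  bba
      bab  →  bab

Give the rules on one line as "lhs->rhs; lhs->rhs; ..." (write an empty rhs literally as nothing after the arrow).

aaa->ba; aba->b; bbb->bb

  | aaa => ba
  | aaaa => baa
  | bba
  | babbb => babb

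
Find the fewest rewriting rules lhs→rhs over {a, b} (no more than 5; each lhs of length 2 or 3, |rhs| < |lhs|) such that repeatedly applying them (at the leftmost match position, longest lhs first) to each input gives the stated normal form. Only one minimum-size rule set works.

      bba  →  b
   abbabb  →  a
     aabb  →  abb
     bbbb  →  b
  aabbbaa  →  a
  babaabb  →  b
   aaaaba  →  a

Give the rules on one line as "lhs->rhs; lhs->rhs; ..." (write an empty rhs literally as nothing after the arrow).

  | bba => b
  | abbabb => abbb => a
  | aabb => abb
  | bbbb => b

aa->a; ba->; baa->bb; bbb->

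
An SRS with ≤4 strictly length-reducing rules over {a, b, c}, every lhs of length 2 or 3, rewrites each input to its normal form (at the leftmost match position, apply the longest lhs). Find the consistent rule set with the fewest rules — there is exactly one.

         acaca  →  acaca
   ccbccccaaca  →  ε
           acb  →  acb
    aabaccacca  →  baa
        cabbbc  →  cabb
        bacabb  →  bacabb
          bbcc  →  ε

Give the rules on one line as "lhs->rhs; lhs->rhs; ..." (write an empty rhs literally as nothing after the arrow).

  | acaca
  | ccbccccaaca => cccccaaca => cccaca => cca => ε
  | acb
  | aabaccacca => baaccacca => baacca => baa

aab->ba; bc->; cca->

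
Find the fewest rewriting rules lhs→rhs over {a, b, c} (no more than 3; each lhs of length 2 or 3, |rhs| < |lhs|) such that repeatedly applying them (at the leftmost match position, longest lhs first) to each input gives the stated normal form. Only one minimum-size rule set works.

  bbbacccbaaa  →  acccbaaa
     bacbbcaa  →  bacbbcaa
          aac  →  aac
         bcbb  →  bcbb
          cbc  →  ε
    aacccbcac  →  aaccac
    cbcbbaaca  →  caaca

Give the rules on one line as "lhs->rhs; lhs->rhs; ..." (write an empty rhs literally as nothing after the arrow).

  | bbbacccbaaa => acccbaaa
  | bacbbcaa
  | aac
  | bcbb

bba->ca; bbb->; cbc->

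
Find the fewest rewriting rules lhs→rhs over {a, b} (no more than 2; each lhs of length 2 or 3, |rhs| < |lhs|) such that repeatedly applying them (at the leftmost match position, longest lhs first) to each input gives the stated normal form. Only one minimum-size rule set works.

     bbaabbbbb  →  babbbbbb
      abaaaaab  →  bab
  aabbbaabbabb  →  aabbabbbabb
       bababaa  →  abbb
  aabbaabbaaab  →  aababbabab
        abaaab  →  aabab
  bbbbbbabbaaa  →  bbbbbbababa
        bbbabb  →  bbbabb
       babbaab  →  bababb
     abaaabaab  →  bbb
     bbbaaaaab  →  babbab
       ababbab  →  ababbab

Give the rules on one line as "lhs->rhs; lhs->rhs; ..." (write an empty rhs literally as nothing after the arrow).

aaa->; baa->ab

  | bbaabbbbb => babbbbbb
  | abaaaaab => aabaaab => aaabab => bab
  | aabbbaabbabb => aabbabbbabb
  | bababaa => babaab => baabb => abbb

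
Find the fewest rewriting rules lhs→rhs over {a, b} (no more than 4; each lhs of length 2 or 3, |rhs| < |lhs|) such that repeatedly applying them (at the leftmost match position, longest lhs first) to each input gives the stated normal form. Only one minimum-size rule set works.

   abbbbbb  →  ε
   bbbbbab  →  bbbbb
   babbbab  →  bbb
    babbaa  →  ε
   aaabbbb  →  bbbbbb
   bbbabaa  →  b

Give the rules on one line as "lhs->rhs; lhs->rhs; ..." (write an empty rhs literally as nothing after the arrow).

  | abbbbbb => abbbbb => abbbb => abbb => abb => ab => ε
  | bbbbbab => bbbbb
  | babbbab => bbbab => bbb
  | babbaa => bbaa => ba => ε

aaa->bb; ab->; abb->ab; ba->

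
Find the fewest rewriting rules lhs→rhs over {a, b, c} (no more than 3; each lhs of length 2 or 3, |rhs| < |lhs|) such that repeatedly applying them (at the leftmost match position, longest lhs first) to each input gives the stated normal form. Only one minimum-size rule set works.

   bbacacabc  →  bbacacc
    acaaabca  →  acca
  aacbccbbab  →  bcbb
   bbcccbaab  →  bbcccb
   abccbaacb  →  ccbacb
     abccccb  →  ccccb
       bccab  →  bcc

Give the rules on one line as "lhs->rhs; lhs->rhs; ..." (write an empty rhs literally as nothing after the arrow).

aa->a; ab->; cbc->bb

  | bbacacabc => bbacacc
  | acaaabca => acaabca => acabca => acca
  | aacbccbbab => acbccbbab => abbcbbab => bcbbab => bcbb
  | bbcccbaab => bbcccbab => bbcccb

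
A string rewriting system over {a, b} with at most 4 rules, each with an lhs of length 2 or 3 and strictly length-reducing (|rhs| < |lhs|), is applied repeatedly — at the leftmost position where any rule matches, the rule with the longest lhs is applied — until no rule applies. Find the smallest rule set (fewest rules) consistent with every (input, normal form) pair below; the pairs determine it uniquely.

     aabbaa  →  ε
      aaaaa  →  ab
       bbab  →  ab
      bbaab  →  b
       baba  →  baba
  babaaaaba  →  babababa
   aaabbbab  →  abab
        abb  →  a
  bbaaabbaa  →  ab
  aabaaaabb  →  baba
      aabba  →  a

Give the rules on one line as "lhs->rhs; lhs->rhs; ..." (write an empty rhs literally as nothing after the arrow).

  | aabbaa => bbaa => aa => ε
  | aaaaa => abaa => ab
  | bbab => ab
  | bbaab => aab => b

aa->; aaa->ab; bb->; bbb->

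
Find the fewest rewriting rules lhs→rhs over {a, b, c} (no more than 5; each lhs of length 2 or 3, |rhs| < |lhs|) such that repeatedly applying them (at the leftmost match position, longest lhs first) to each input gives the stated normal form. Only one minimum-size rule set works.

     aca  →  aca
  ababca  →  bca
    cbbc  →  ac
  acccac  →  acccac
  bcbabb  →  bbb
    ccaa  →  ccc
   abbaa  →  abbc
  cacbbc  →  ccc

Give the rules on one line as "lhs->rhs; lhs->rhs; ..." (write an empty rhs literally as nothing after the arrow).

aa->c; aba->; cba->; cbb->a

  | aca
  | ababca => bca
  | cbbc => ac
  | acccac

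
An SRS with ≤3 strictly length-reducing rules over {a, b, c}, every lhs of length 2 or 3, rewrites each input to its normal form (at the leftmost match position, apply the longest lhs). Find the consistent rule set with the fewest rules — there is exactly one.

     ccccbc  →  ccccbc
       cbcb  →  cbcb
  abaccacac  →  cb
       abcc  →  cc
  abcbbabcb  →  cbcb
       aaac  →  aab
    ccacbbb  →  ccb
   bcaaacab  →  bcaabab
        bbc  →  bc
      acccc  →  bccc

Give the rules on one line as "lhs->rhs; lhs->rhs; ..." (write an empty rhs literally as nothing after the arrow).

abc->c; ac->b; bb->b

  | ccccbc
  | cbcb
  | abaccacac => abbcacac => abcacac => cacac => cbac => cbb => cb
  | abcc => cc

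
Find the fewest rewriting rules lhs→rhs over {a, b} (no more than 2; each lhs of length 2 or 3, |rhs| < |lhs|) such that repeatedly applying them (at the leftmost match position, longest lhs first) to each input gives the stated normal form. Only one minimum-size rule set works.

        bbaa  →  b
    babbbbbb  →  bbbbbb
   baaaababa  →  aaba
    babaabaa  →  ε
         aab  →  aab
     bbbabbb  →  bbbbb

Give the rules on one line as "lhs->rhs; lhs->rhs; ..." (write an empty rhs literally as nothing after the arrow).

baa->; bab->b

  | bbaa => b
  | babbbbbb => bbbbbb
  | baaaababa => aababa => aaba
  | babaabaa => baabaa => baa => ε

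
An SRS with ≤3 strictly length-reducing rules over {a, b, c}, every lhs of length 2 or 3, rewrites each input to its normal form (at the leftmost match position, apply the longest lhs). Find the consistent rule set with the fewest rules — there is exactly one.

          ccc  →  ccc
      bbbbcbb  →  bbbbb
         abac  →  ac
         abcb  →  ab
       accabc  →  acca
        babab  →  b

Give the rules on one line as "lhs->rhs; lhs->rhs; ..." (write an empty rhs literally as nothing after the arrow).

  | ccc
  | bbbbcbb => bbbbb
  | abac => ac
  | abcb => ab

ba->; bc->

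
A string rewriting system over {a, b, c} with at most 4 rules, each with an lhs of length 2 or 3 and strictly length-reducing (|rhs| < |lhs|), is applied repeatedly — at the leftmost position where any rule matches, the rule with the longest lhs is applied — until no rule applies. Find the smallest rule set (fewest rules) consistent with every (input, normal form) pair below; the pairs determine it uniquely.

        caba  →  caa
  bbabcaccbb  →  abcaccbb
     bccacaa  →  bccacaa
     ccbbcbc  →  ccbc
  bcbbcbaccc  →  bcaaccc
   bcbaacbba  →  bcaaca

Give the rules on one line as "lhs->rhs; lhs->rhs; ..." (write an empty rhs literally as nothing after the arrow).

  | caba => caa
  | bbabcaccbb => babcaccbb => abcaccbb
  | bccacaa
  | ccbbcbc => ccabbc => ccaab => ccbc

aab->bc; ba->a; bbc->ab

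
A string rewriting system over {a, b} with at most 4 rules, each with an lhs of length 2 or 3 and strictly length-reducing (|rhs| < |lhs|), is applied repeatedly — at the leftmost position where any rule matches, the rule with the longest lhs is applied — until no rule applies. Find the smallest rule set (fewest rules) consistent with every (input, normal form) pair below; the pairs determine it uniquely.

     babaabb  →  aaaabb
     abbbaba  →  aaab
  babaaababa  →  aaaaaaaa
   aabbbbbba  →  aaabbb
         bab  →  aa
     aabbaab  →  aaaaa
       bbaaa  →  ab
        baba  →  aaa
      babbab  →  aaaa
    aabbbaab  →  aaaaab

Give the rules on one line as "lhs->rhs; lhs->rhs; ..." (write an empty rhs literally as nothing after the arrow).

ba->b; bab->aa; bba->ab

  | babaabb => aaaabb
  | abbbaba => ababba => aaaba => aaab
  | babaaababa => aaaaababa => aaaaaaaa
  | aabbbbbba => aabbbbab => aabbabb => aaabbb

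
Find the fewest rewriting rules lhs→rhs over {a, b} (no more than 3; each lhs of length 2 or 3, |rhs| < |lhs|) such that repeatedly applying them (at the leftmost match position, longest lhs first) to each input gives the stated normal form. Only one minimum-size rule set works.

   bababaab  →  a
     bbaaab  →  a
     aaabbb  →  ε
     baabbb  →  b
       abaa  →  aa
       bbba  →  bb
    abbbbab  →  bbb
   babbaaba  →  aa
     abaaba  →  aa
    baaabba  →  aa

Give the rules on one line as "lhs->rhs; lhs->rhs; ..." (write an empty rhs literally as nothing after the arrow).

ab->; ba->a; bba->b

  | bababaab => ababaab => abaab => aab => a
  | bbaaab => baab => aab => a
  | aaabbb => aabb => ab => ε
  | baabbb => aabbb => abb => b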